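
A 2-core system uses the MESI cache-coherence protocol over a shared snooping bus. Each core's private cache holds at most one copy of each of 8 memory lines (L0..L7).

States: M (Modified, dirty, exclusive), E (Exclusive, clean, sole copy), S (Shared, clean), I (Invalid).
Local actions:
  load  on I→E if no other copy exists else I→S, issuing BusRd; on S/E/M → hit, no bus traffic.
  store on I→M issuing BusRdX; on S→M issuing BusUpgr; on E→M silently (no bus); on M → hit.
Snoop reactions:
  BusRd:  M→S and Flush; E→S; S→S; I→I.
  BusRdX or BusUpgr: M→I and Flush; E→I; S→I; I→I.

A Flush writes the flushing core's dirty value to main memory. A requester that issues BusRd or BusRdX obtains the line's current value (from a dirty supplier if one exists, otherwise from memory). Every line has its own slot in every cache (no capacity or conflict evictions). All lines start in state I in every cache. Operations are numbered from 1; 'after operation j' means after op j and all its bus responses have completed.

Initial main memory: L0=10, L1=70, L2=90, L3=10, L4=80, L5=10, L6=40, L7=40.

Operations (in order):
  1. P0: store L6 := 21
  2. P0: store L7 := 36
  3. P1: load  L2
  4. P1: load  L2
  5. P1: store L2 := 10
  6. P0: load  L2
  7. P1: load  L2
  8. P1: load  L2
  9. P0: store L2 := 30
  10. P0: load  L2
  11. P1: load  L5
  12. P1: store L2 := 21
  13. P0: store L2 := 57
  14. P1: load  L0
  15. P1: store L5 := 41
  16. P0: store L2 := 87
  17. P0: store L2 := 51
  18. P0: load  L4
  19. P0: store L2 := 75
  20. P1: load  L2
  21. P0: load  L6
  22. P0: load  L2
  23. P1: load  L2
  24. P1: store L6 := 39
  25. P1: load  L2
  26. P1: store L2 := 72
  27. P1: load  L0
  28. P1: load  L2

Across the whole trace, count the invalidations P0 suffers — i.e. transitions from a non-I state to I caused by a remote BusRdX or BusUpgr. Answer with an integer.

invalidations = 3

1. P0: store L6 := 21  bus=[BusRdX]  L6: P0=M P1=I  mem[L6]=40
2. P0: store L7 := 36  bus=[BusRdX]  L7: P0=M P1=I  mem[L7]=40
3. P1: load  L2  bus=[BusRd]  L2: P0=I P1=E  mem[L2]=90
4. P1: load  L2  bus=[-]  L2: P0=I P1=E  mem[L2]=90
5. P1: store L2 := 10  bus=[-]  L2: P0=I P1=M  mem[L2]=90
6. P0: load  L2  bus=[BusRd,Flush]  L2: P0=S P1=S  mem[L2]=10
7. P1: load  L2  bus=[-]  L2: P0=S P1=S  mem[L2]=10
8. P1: load  L2  bus=[-]  L2: P0=S P1=S  mem[L2]=10
9. P0: store L2 := 30  bus=[BusUpgr]  L2: P0=M P1=I  mem[L2]=10
10. P0: load  L2  bus=[-]  L2: P0=M P1=I  mem[L2]=10
11. P1: load  L5  bus=[BusRd]  L5: P0=I P1=E  mem[L5]=10
12. P1: store L2 := 21  bus=[BusRdX,Flush]  L2: P0=I P1=M  mem[L2]=30
13. P0: store L2 := 57  bus=[BusRdX,Flush]  L2: P0=M P1=I  mem[L2]=21
14. P1: load  L0  bus=[BusRd]  L0: P0=I P1=E  mem[L0]=10
15. P1: store L5 := 41  bus=[-]  L5: P0=I P1=M  mem[L5]=10
16. P0: store L2 := 87  bus=[-]  L2: P0=M P1=I  mem[L2]=21
17. P0: store L2 := 51  bus=[-]  L2: P0=M P1=I  mem[L2]=21
18. P0: load  L4  bus=[BusRd]  L4: P0=E P1=I  mem[L4]=80
19. P0: store L2 := 75  bus=[-]  L2: P0=M P1=I  mem[L2]=21
20. P1: load  L2  bus=[BusRd,Flush]  L2: P0=S P1=S  mem[L2]=75
21. P0: load  L6  bus=[-]  L6: P0=M P1=I  mem[L6]=40
22. P0: load  L2  bus=[-]  L2: P0=S P1=S  mem[L2]=75
23. P1: load  L2  bus=[-]  L2: P0=S P1=S  mem[L2]=75
24. P1: store L6 := 39  bus=[BusRdX,Flush]  L6: P0=I P1=M  mem[L6]=21
25. P1: load  L2  bus=[-]  L2: P0=S P1=S  mem[L2]=75
26. P1: store L2 := 72  bus=[BusUpgr]  L2: P0=I P1=M  mem[L2]=75
27. P1: load  L0  bus=[-]  L0: P0=I P1=E  mem[L0]=10
28. P1: load  L2  bus=[-]  L2: P0=I P1=M  mem[L2]=75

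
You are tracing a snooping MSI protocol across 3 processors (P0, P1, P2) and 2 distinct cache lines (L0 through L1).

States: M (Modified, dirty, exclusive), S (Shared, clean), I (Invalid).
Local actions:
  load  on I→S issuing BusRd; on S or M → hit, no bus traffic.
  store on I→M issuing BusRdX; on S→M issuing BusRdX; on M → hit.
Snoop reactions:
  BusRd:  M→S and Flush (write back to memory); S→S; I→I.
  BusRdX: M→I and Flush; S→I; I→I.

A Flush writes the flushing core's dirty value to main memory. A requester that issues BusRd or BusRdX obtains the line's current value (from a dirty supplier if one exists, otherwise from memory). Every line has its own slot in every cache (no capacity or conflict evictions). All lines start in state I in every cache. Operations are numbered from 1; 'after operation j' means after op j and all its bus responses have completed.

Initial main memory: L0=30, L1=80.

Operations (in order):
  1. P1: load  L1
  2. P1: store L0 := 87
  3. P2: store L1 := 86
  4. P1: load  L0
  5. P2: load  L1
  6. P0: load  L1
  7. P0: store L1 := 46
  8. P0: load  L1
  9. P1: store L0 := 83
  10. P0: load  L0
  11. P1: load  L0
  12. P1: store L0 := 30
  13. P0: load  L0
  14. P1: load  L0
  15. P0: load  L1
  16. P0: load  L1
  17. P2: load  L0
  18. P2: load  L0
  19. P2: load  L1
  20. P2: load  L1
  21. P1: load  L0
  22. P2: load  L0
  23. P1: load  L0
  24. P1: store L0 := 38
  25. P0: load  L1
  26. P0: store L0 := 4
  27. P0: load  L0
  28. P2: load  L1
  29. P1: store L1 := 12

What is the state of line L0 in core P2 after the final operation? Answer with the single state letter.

state = I

[1] P1: load  L1 | P0:I, P1:S(80), P2:I | bus: BusRd
[2] P1: store L0 := 87 | P0:I, P1:M(87), P2:I | bus: BusRdX
[3] P2: store L1 := 86 | P0:I, P1:I, P2:M(86) | bus: BusRdX
[4] P1: load  L0 | P0:I, P1:M(87), P2:I | bus: none
[5] P2: load  L1 | P0:I, P1:I, P2:M(86) | bus: none
[6] P0: load  L1 | P0:S(86), P1:I, P2:S(86) | bus: BusRd,Flush
[7] P0: store L1 := 46 | P0:M(46), P1:I, P2:I | bus: BusRdX
[8] P0: load  L1 | P0:M(46), P1:I, P2:I | bus: none
[9] P1: store L0 := 83 | P0:I, P1:M(83), P2:I | bus: none
[10] P0: load  L0 | P0:S(83), P1:S(83), P2:I | bus: BusRd,Flush
[11] P1: load  L0 | P0:S(83), P1:S(83), P2:I | bus: none
[12] P1: store L0 := 30 | P0:I, P1:M(30), P2:I | bus: BusRdX
[13] P0: load  L0 | P0:S(30), P1:S(30), P2:I | bus: BusRd,Flush
[14] P1: load  L0 | P0:S(30), P1:S(30), P2:I | bus: none
[15] P0: load  L1 | P0:M(46), P1:I, P2:I | bus: none
[16] P0: load  L1 | P0:M(46), P1:I, P2:I | bus: none
[17] P2: load  L0 | P0:S(30), P1:S(30), P2:S(30) | bus: BusRd
[18] P2: load  L0 | P0:S(30), P1:S(30), P2:S(30) | bus: none
[19] P2: load  L1 | P0:S(46), P1:I, P2:S(46) | bus: BusRd,Flush
[20] P2: load  L1 | P0:S(46), P1:I, P2:S(46) | bus: none
[21] P1: load  L0 | P0:S(30), P1:S(30), P2:S(30) | bus: none
[22] P2: load  L0 | P0:S(30), P1:S(30), P2:S(30) | bus: none
[23] P1: load  L0 | P0:S(30), P1:S(30), P2:S(30) | bus: none
[24] P1: store L0 := 38 | P0:I, P1:M(38), P2:I | bus: BusRdX
[25] P0: load  L1 | P0:S(46), P1:I, P2:S(46) | bus: none
[26] P0: store L0 := 4 | P0:M(4), P1:I, P2:I | bus: BusRdX,Flush
[27] P0: load  L0 | P0:M(4), P1:I, P2:I | bus: none
[28] P2: load  L1 | P0:S(46), P1:I, P2:S(46) | bus: none
[29] P1: store L1 := 12 | P0:I, P1:M(12), P2:I | bus: BusRdX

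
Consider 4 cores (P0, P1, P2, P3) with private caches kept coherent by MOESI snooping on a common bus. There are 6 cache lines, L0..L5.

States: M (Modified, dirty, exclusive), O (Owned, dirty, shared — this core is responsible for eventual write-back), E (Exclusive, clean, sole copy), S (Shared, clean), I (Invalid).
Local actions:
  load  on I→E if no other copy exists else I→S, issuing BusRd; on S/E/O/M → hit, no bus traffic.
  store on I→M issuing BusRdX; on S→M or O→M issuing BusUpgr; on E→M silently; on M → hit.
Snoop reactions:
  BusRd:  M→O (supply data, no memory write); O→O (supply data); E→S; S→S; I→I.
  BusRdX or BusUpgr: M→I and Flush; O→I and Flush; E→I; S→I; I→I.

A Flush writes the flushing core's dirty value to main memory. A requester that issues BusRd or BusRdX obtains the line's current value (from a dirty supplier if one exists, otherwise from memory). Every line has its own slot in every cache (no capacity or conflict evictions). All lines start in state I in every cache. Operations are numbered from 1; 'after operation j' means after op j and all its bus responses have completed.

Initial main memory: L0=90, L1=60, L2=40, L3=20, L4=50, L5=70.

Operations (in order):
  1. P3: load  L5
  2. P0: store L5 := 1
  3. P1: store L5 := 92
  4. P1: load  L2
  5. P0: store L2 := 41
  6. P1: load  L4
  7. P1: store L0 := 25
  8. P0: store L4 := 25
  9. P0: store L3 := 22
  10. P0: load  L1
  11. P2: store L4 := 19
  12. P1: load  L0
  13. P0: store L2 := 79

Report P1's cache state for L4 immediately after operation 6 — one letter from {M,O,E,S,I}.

1. P3: load  L5  bus=[BusRd]  L5: P0=I P1=I P2=I P3=E  mem[L5]=70
2. P0: store L5 := 1  bus=[BusRdX]  L5: P0=M P1=I P2=I P3=I  mem[L5]=70
3. P1: store L5 := 92  bus=[BusRdX,Flush]  L5: P0=I P1=M P2=I P3=I  mem[L5]=1
4. P1: load  L2  bus=[BusRd]  L2: P0=I P1=E P2=I P3=I  mem[L2]=40
5. P0: store L2 := 41  bus=[BusRdX]  L2: P0=M P1=I P2=I P3=I  mem[L2]=40
6. P1: load  L4  bus=[BusRd]  L4: P0=I P1=E P2=I P3=I  mem[L4]=50
7. P1: store L0 := 25  bus=[BusRdX]  L0: P0=I P1=M P2=I P3=I  mem[L0]=90
8. P0: store L4 := 25  bus=[BusRdX]  L4: P0=M P1=I P2=I P3=I  mem[L4]=50
9. P0: store L3 := 22  bus=[BusRdX]  L3: P0=M P1=I P2=I P3=I  mem[L3]=20
10. P0: load  L1  bus=[BusRd]  L1: P0=E P1=I P2=I P3=I  mem[L1]=60
11. P2: store L4 := 19  bus=[BusRdX,Flush]  L4: P0=I P1=I P2=M P3=I  mem[L4]=25
12. P1: load  L0  bus=[-]  L0: P0=I P1=M P2=I P3=I  mem[L0]=90
13. P0: store L2 := 79  bus=[-]  L2: P0=M P1=I P2=I P3=I  mem[L2]=40

state = E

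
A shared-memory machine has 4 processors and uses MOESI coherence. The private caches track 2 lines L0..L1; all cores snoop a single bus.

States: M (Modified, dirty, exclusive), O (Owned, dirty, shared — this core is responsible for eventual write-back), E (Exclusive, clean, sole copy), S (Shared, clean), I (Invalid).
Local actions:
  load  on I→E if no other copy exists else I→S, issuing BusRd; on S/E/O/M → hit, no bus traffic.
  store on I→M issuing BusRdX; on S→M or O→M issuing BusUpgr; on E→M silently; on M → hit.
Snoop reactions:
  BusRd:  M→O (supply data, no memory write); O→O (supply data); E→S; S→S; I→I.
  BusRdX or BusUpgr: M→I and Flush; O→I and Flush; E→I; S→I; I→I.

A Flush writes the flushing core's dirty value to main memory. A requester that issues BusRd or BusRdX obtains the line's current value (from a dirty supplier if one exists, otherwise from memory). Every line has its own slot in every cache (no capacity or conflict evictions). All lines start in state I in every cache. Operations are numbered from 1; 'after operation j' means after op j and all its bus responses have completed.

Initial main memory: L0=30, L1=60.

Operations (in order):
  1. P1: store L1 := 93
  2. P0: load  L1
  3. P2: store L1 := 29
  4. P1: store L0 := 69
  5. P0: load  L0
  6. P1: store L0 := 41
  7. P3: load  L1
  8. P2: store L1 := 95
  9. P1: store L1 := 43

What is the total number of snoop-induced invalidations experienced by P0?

invalidations = 2

[1] P1: store L1 := 93 | P0:I, P1:M(93), P2:I, P3:I | bus: BusRdX
[2] P0: load  L1 | P0:S(93), P1:O(93), P2:I, P3:I | bus: BusRd
[3] P2: store L1 := 29 | P0:I, P1:I, P2:M(29), P3:I | bus: BusRdX,Flush
[4] P1: store L0 := 69 | P0:I, P1:M(69), P2:I, P3:I | bus: BusRdX
[5] P0: load  L0 | P0:S(69), P1:O(69), P2:I, P3:I | bus: BusRd
[6] P1: store L0 := 41 | P0:I, P1:M(41), P2:I, P3:I | bus: BusUpgr
[7] P3: load  L1 | P0:I, P1:I, P2:O(29), P3:S(29) | bus: BusRd
[8] P2: store L1 := 95 | P0:I, P1:I, P2:M(95), P3:I | bus: BusUpgr
[9] P1: store L1 := 43 | P0:I, P1:M(43), P2:I, P3:I | bus: BusRdX,Flush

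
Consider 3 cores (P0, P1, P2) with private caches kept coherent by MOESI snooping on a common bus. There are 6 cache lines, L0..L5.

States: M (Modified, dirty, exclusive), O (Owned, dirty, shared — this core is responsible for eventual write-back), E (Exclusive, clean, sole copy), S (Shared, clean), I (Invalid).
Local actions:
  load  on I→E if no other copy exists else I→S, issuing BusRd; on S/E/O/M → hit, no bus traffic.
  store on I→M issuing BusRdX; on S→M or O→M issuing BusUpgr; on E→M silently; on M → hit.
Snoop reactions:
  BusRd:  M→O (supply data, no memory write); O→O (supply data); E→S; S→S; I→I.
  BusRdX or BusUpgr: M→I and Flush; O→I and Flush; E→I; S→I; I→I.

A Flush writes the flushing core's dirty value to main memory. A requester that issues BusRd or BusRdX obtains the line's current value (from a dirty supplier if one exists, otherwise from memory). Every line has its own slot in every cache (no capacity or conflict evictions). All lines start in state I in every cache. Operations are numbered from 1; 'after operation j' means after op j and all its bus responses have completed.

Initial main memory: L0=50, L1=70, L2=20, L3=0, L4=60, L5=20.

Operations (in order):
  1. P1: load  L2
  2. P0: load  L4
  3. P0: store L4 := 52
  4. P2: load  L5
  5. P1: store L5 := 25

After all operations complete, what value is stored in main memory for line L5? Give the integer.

memory[L5] = 20

1. P1: load  L2  bus=[BusRd]  L2: P0=I P1=E P2=I  mem[L2]=20
2. P0: load  L4  bus=[BusRd]  L4: P0=E P1=I P2=I  mem[L4]=60
3. P0: store L4 := 52  bus=[-]  L4: P0=M P1=I P2=I  mem[L4]=60
4. P2: load  L5  bus=[BusRd]  L5: P0=I P1=I P2=E  mem[L5]=20
5. P1: store L5 := 25  bus=[BusRdX]  L5: P0=I P1=M P2=I  mem[L5]=20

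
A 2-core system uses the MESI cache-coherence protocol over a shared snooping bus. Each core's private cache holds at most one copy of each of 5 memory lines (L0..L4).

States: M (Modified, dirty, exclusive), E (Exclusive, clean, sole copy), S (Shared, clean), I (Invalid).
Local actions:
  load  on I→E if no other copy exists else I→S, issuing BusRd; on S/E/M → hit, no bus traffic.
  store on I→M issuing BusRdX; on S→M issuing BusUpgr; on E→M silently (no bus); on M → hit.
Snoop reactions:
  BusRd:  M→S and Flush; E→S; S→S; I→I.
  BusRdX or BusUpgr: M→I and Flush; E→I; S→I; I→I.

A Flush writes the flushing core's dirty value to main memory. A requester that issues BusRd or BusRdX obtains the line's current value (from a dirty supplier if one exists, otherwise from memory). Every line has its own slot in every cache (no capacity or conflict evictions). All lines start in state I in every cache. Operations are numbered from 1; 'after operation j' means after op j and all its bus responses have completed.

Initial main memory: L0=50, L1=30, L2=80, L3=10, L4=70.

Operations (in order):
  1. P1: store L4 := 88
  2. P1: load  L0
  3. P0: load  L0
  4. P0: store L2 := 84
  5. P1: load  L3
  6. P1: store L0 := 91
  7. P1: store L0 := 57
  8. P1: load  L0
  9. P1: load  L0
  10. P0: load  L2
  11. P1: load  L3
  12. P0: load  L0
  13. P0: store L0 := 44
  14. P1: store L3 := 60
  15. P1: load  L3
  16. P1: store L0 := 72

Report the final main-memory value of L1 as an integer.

1. P1: store L4 := 88  bus=[BusRdX]  L4: P0=I P1=M  mem[L4]=70
2. P1: load  L0  bus=[BusRd]  L0: P0=I P1=E  mem[L0]=50
3. P0: load  L0  bus=[BusRd]  L0: P0=S P1=S  mem[L0]=50
4. P0: store L2 := 84  bus=[BusRdX]  L2: P0=M P1=I  mem[L2]=80
5. P1: load  L3  bus=[BusRd]  L3: P0=I P1=E  mem[L3]=10
6. P1: store L0 := 91  bus=[BusUpgr]  L0: P0=I P1=M  mem[L0]=50
7. P1: store L0 := 57  bus=[-]  L0: P0=I P1=M  mem[L0]=50
8. P1: load  L0  bus=[-]  L0: P0=I P1=M  mem[L0]=50
9. P1: load  L0  bus=[-]  L0: P0=I P1=M  mem[L0]=50
10. P0: load  L2  bus=[-]  L2: P0=M P1=I  mem[L2]=80
11. P1: load  L3  bus=[-]  L3: P0=I P1=E  mem[L3]=10
12. P0: load  L0  bus=[BusRd,Flush]  L0: P0=S P1=S  mem[L0]=57
13. P0: store L0 := 44  bus=[BusUpgr]  L0: P0=M P1=I  mem[L0]=57
14. P1: store L3 := 60  bus=[-]  L3: P0=I P1=M  mem[L3]=10
15. P1: load  L3  bus=[-]  L3: P0=I P1=M  mem[L3]=10
16. P1: store L0 := 72  bus=[BusRdX,Flush]  L0: P0=I P1=M  mem[L0]=44

memory[L1] = 30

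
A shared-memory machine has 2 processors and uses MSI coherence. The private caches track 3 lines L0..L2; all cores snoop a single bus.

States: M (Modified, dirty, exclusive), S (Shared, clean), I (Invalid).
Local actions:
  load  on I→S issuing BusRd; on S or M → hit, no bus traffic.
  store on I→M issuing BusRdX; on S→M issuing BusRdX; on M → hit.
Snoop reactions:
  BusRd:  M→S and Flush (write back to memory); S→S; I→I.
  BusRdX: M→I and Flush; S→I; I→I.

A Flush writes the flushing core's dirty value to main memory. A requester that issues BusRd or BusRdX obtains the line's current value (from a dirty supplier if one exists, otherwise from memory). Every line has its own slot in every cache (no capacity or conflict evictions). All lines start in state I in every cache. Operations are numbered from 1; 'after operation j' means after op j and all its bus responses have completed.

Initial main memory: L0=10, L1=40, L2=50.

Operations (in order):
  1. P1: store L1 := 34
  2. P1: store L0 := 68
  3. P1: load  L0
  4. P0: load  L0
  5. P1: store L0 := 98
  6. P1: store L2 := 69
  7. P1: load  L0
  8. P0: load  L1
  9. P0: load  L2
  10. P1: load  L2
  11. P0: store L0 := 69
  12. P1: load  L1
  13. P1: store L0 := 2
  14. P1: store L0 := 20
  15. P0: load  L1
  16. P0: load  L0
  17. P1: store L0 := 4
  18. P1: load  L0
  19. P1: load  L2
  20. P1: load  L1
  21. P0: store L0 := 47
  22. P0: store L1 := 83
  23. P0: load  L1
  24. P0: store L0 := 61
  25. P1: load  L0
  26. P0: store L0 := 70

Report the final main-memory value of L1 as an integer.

1. P1: store L1 := 34  bus=[BusRdX]  L1: P0=I P1=M  mem[L1]=40
2. P1: store L0 := 68  bus=[BusRdX]  L0: P0=I P1=M  mem[L0]=10
3. P1: load  L0  bus=[-]  L0: P0=I P1=M  mem[L0]=10
4. P0: load  L0  bus=[BusRd,Flush]  L0: P0=S P1=S  mem[L0]=68
5. P1: store L0 := 98  bus=[BusRdX]  L0: P0=I P1=M  mem[L0]=68
6. P1: store L2 := 69  bus=[BusRdX]  L2: P0=I P1=M  mem[L2]=50
7. P1: load  L0  bus=[-]  L0: P0=I P1=M  mem[L0]=68
8. P0: load  L1  bus=[BusRd,Flush]  L1: P0=S P1=S  mem[L1]=34
9. P0: load  L2  bus=[BusRd,Flush]  L2: P0=S P1=S  mem[L2]=69
10. P1: load  L2  bus=[-]  L2: P0=S P1=S  mem[L2]=69
11. P0: store L0 := 69  bus=[BusRdX,Flush]  L0: P0=M P1=I  mem[L0]=98
12. P1: load  L1  bus=[-]  L1: P0=S P1=S  mem[L1]=34
13. P1: store L0 := 2  bus=[BusRdX,Flush]  L0: P0=I P1=M  mem[L0]=69
14. P1: store L0 := 20  bus=[-]  L0: P0=I P1=M  mem[L0]=69
15. P0: load  L1  bus=[-]  L1: P0=S P1=S  mem[L1]=34
16. P0: load  L0  bus=[BusRd,Flush]  L0: P0=S P1=S  mem[L0]=20
17. P1: store L0 := 4  bus=[BusRdX]  L0: P0=I P1=M  mem[L0]=20
18. P1: load  L0  bus=[-]  L0: P0=I P1=M  mem[L0]=20
19. P1: load  L2  bus=[-]  L2: P0=S P1=S  mem[L2]=69
20. P1: load  L1  bus=[-]  L1: P0=S P1=S  mem[L1]=34
21. P0: store L0 := 47  bus=[BusRdX,Flush]  L0: P0=M P1=I  mem[L0]=4
22. P0: store L1 := 83  bus=[BusRdX]  L1: P0=M P1=I  mem[L1]=34
23. P0: load  L1  bus=[-]  L1: P0=M P1=I  mem[L1]=34
24. P0: store L0 := 61  bus=[-]  L0: P0=M P1=I  mem[L0]=4
25. P1: load  L0  bus=[BusRd,Flush]  L0: P0=S P1=S  mem[L0]=61
26. P0: store L0 := 70  bus=[BusRdX]  L0: P0=M P1=I  mem[L0]=61

memory[L1] = 34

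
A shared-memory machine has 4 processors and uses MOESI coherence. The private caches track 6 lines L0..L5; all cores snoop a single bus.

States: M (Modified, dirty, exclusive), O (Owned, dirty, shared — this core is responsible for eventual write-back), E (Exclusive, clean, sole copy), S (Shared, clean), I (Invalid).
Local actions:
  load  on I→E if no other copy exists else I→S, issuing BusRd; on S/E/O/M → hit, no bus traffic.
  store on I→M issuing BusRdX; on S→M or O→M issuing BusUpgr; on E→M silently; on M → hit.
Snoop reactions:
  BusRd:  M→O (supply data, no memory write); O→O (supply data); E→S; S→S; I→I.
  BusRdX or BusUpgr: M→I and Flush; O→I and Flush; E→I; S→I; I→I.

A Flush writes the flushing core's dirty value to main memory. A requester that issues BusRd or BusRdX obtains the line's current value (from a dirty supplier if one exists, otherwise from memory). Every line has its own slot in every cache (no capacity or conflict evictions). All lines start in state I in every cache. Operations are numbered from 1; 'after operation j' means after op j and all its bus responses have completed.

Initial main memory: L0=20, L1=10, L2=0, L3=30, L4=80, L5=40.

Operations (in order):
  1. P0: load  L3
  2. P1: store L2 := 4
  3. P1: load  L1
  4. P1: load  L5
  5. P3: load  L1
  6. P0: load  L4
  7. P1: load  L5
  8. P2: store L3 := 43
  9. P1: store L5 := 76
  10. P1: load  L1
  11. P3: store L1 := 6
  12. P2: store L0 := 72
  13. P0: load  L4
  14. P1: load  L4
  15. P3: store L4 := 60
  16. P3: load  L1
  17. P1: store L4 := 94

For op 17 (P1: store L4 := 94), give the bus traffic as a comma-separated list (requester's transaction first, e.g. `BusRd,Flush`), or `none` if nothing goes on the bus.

bus = BusRdX,Flush

1. P0: load  L3  bus=[BusRd]  L3: P0=E P1=I P2=I P3=I  mem[L3]=30
2. P1: store L2 := 4  bus=[BusRdX]  L2: P0=I P1=M P2=I P3=I  mem[L2]=0
3. P1: load  L1  bus=[BusRd]  L1: P0=I P1=E P2=I P3=I  mem[L1]=10
4. P1: load  L5  bus=[BusRd]  L5: P0=I P1=E P2=I P3=I  mem[L5]=40
5. P3: load  L1  bus=[BusRd]  L1: P0=I P1=S P2=I P3=S  mem[L1]=10
6. P0: load  L4  bus=[BusRd]  L4: P0=E P1=I P2=I P3=I  mem[L4]=80
7. P1: load  L5  bus=[-]  L5: P0=I P1=E P2=I P3=I  mem[L5]=40
8. P2: store L3 := 43  bus=[BusRdX]  L3: P0=I P1=I P2=M P3=I  mem[L3]=30
9. P1: store L5 := 76  bus=[-]  L5: P0=I P1=M P2=I P3=I  mem[L5]=40
10. P1: load  L1  bus=[-]  L1: P0=I P1=S P2=I P3=S  mem[L1]=10
11. P3: store L1 := 6  bus=[BusUpgr]  L1: P0=I P1=I P2=I P3=M  mem[L1]=10
12. P2: store L0 := 72  bus=[BusRdX]  L0: P0=I P1=I P2=M P3=I  mem[L0]=20
13. P0: load  L4  bus=[-]  L4: P0=E P1=I P2=I P3=I  mem[L4]=80
14. P1: load  L4  bus=[BusRd]  L4: P0=S P1=S P2=I P3=I  mem[L4]=80
15. P3: store L4 := 60  bus=[BusRdX]  L4: P0=I P1=I P2=I P3=M  mem[L4]=80
16. P3: load  L1  bus=[-]  L1: P0=I P1=I P2=I P3=M  mem[L1]=10
17. P1: store L4 := 94  bus=[BusRdX,Flush]  L4: P0=I P1=M P2=I P3=I  mem[L4]=60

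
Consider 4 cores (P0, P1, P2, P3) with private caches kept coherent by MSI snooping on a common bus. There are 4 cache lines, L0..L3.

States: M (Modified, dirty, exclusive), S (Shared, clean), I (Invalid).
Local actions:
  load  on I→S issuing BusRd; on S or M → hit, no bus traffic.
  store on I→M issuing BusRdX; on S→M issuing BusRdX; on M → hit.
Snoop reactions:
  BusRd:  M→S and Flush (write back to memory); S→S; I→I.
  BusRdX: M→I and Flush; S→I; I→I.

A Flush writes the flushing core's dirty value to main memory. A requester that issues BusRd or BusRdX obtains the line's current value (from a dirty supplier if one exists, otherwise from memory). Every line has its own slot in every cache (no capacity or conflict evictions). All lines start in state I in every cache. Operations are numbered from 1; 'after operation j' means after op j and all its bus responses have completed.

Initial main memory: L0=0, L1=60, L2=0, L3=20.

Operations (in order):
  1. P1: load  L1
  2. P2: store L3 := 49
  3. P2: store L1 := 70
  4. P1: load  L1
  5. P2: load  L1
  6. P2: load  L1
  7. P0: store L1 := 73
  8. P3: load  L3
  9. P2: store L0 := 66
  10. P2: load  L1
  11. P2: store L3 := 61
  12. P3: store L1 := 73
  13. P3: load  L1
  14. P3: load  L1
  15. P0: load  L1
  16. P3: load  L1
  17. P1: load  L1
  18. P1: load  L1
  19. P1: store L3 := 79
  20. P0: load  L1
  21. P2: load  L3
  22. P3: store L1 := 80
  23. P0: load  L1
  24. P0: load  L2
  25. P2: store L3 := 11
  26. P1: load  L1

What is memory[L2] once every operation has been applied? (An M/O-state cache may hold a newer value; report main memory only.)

  op1 P1: load  L1 → I/S/I/I on L1; bus BusRd; mem=60
  op2 P2: store L3 := 49 → I/I/M/I on L3; bus BusRdX; mem=20
  op3 P2: store L1 := 70 → I/I/M/I on L1; bus BusRdX; mem=60
  op4 P1: load  L1 → I/S/S/I on L1; bus BusRd Flush; mem=70
  op5 P2: load  L1 → I/S/S/I on L1; bus (none); mem=70
  op6 P2: load  L1 → I/S/S/I on L1; bus (none); mem=70
  op7 P0: store L1 := 73 → M/I/I/I on L1; bus BusRdX; mem=70
  op8 P3: load  L3 → I/I/S/S on L3; bus BusRd Flush; mem=49
  op9 P2: store L0 := 66 → I/I/M/I on L0; bus BusRdX; mem=0
  op10 P2: load  L1 → S/I/S/I on L1; bus BusRd Flush; mem=73
  op11 P2: store L3 := 61 → I/I/M/I on L3; bus BusRdX; mem=49
  op12 P3: store L1 := 73 → I/I/I/M on L1; bus BusRdX; mem=73
  op13 P3: load  L1 → I/I/I/M on L1; bus (none); mem=73
  op14 P3: load  L1 → I/I/I/M on L1; bus (none); mem=73
  op15 P0: load  L1 → S/I/I/S on L1; bus BusRd Flush; mem=73
  op16 P3: load  L1 → S/I/I/S on L1; bus (none); mem=73
  op17 P1: load  L1 → S/S/I/S on L1; bus BusRd; mem=73
  op18 P1: load  L1 → S/S/I/S on L1; bus (none); mem=73
  op19 P1: store L3 := 79 → I/M/I/I on L3; bus BusRdX Flush; mem=61
  op20 P0: load  L1 → S/S/I/S on L1; bus (none); mem=73
  op21 P2: load  L3 → I/S/S/I on L3; bus BusRd Flush; mem=79
  op22 P3: store L1 := 80 → I/I/I/M on L1; bus BusRdX; mem=73
  op23 P0: load  L1 → S/I/I/S on L1; bus BusRd Flush; mem=80
  op24 P0: load  L2 → S/I/I/I on L2; bus BusRd; mem=0
  op25 P2: store L3 := 11 → I/I/M/I on L3; bus BusRdX; mem=79
  op26 P1: load  L1 → S/S/I/S on L1; bus BusRd; mem=80

memory[L2] = 0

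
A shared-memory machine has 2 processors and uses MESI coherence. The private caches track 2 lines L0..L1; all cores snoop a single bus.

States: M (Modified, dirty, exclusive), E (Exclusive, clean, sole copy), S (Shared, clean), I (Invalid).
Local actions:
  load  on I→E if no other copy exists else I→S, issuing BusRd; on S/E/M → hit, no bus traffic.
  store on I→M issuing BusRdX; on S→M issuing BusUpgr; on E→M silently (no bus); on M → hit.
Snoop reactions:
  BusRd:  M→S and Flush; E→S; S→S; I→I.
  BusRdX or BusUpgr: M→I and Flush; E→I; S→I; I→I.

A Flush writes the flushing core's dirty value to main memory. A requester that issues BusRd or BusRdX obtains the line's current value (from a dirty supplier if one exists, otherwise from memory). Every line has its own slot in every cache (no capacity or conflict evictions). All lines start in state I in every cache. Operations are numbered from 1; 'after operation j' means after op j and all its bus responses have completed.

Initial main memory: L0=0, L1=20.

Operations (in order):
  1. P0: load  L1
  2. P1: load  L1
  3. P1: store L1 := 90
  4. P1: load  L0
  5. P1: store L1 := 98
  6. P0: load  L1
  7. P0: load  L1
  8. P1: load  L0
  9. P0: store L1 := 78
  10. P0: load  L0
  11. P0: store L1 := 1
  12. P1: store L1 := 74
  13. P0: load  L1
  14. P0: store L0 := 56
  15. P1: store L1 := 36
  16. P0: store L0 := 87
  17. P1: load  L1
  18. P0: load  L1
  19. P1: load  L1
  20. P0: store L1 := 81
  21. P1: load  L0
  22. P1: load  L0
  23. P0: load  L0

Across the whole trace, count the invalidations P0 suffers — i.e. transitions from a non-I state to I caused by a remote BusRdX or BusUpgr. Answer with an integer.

  op1 P0: load  L1 → E/I on L1; bus BusRd; mem=20
  op2 P1: load  L1 → S/S on L1; bus BusRd; mem=20
  op3 P1: store L1 := 90 → I/M on L1; bus BusUpgr; mem=20
  op4 P1: load  L0 → I/E on L0; bus BusRd; mem=0
  op5 P1: store L1 := 98 → I/M on L1; bus (none); mem=20
  op6 P0: load  L1 → S/S on L1; bus BusRd Flush; mem=98
  op7 P0: load  L1 → S/S on L1; bus (none); mem=98
  op8 P1: load  L0 → I/E on L0; bus (none); mem=0
  op9 P0: store L1 := 78 → M/I on L1; bus BusUpgr; mem=98
  op10 P0: load  L0 → S/S on L0; bus BusRd; mem=0
  op11 P0: store L1 := 1 → M/I on L1; bus (none); mem=98
  op12 P1: store L1 := 74 → I/M on L1; bus BusRdX Flush; mem=1
  op13 P0: load  L1 → S/S on L1; bus BusRd Flush; mem=74
  op14 P0: store L0 := 56 → M/I on L0; bus BusUpgr; mem=0
  op15 P1: store L1 := 36 → I/M on L1; bus BusUpgr; mem=74
  op16 P0: store L0 := 87 → M/I on L0; bus (none); mem=0
  op17 P1: load  L1 → I/M on L1; bus (none); mem=74
  op18 P0: load  L1 → S/S on L1; bus BusRd Flush; mem=36
  op19 P1: load  L1 → S/S on L1; bus (none); mem=36
  op20 P0: store L1 := 81 → M/I on L1; bus BusUpgr; mem=36
  op21 P1: load  L0 → S/S on L0; bus BusRd Flush; mem=87
  op22 P1: load  L0 → S/S on L0; bus (none); mem=87
  op23 P0: load  L0 → S/S on L0; bus (none); mem=87

invalidations = 3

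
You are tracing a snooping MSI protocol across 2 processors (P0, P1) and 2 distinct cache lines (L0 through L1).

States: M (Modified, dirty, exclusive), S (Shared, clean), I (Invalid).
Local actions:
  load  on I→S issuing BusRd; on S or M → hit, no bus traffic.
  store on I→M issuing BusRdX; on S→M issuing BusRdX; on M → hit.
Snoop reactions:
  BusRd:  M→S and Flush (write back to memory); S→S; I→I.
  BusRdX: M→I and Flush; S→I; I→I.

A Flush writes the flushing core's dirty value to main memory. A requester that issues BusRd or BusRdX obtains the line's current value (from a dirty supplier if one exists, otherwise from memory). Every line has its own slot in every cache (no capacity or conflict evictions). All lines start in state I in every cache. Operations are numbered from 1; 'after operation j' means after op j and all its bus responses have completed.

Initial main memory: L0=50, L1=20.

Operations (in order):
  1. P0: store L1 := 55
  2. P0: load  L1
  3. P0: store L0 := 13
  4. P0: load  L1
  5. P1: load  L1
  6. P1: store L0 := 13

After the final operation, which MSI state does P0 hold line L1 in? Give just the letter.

[1] P0: store L1 := 55 | P0:M(55), P1:I | bus: BusRdX
[2] P0: load  L1 | P0:M(55), P1:I | bus: none
[3] P0: store L0 := 13 | P0:M(13), P1:I | bus: BusRdX
[4] P0: load  L1 | P0:M(55), P1:I | bus: none
[5] P1: load  L1 | P0:S(55), P1:S(55) | bus: BusRd,Flush
[6] P1: store L0 := 13 | P0:I, P1:M(13) | bus: BusRdX,Flush

state = S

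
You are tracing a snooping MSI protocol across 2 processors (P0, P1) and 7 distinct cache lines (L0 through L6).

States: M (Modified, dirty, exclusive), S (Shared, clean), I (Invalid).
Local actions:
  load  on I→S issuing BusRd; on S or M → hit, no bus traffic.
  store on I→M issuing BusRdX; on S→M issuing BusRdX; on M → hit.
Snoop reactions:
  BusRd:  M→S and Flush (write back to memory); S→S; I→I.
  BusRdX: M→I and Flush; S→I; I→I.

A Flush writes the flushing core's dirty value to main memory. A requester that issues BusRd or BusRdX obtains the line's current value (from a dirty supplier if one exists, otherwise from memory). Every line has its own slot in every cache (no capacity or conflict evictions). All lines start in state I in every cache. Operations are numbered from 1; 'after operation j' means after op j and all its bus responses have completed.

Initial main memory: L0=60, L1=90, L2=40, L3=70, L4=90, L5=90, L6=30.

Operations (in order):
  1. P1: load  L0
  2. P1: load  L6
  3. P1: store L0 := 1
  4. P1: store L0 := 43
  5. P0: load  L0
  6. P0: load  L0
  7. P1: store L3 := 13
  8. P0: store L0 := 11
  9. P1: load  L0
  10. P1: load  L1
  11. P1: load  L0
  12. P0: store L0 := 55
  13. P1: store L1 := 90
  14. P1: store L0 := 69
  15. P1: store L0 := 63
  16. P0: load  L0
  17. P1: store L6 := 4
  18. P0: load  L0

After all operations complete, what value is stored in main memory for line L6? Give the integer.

memory[L6] = 30

  op1 P1: load  L0 → I/S on L0; bus BusRd; mem=60
  op2 P1: load  L6 → I/S on L6; bus BusRd; mem=30
  op3 P1: store L0 := 1 → I/M on L0; bus BusRdX; mem=60
  op4 P1: store L0 := 43 → I/M on L0; bus (none); mem=60
  op5 P0: load  L0 → S/S on L0; bus BusRd Flush; mem=43
  op6 P0: load  L0 → S/S on L0; bus (none); mem=43
  op7 P1: store L3 := 13 → I/M on L3; bus BusRdX; mem=70
  op8 P0: store L0 := 11 → M/I on L0; bus BusRdX; mem=43
  op9 P1: load  L0 → S/S on L0; bus BusRd Flush; mem=11
  op10 P1: load  L1 → I/S on L1; bus BusRd; mem=90
  op11 P1: load  L0 → S/S on L0; bus (none); mem=11
  op12 P0: store L0 := 55 → M/I on L0; bus BusRdX; mem=11
  op13 P1: store L1 := 90 → I/M on L1; bus BusRdX; mem=90
  op14 P1: store L0 := 69 → I/M on L0; bus BusRdX Flush; mem=55
  op15 P1: store L0 := 63 → I/M on L0; bus (none); mem=55
  op16 P0: load  L0 → S/S on L0; bus BusRd Flush; mem=63
  op17 P1: store L6 := 4 → I/M on L6; bus BusRdX; mem=30
  op18 P0: load  L0 → S/S on L0; bus (none); mem=63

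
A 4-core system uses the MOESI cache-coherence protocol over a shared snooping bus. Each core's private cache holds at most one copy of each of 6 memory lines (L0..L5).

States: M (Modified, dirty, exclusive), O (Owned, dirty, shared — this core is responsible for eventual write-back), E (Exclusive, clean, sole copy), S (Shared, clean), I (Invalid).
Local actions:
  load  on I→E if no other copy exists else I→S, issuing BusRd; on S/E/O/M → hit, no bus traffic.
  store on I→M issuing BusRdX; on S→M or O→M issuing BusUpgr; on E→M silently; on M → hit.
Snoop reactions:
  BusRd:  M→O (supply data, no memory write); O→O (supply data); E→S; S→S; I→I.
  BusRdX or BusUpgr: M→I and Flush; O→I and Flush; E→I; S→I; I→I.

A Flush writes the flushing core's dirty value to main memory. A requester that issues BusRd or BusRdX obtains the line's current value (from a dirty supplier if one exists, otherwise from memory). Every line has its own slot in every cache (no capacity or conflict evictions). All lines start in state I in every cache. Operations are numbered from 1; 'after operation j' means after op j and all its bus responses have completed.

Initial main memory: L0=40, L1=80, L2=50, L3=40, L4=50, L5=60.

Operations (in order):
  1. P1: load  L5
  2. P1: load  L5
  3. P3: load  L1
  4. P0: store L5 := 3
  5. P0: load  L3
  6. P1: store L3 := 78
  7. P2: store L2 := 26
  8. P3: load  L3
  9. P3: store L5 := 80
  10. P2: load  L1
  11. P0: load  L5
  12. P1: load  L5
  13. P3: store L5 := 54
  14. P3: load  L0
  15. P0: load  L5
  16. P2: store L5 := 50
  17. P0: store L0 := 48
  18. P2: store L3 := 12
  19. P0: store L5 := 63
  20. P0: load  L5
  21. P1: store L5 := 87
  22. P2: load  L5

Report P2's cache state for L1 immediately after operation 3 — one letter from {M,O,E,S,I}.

[1] P1: load  L5 | P0:I, P1:E(60), P2:I, P3:I | bus: BusRd
[2] P1: load  L5 | P0:I, P1:E(60), P2:I, P3:I | bus: none
[3] P3: load  L1 | P0:I, P1:I, P2:I, P3:E(80) | bus: BusRd
[4] P0: store L5 := 3 | P0:M(3), P1:I, P2:I, P3:I | bus: BusRdX
[5] P0: load  L3 | P0:E(40), P1:I, P2:I, P3:I | bus: BusRd
[6] P1: store L3 := 78 | P0:I, P1:M(78), P2:I, P3:I | bus: BusRdX
[7] P2: store L2 := 26 | P0:I, P1:I, P2:M(26), P3:I | bus: BusRdX
[8] P3: load  L3 | P0:I, P1:O(78), P2:I, P3:S(78) | bus: BusRd
[9] P3: store L5 := 80 | P0:I, P1:I, P2:I, P3:M(80) | bus: BusRdX,Flush
[10] P2: load  L1 | P0:I, P1:I, P2:S(80), P3:S(80) | bus: BusRd
[11] P0: load  L5 | P0:S(80), P1:I, P2:I, P3:O(80) | bus: BusRd
[12] P1: load  L5 | P0:S(80), P1:S(80), P2:I, P3:O(80) | bus: BusRd
[13] P3: store L5 := 54 | P0:I, P1:I, P2:I, P3:M(54) | bus: BusUpgr
[14] P3: load  L0 | P0:I, P1:I, P2:I, P3:E(40) | bus: BusRd
[15] P0: load  L5 | P0:S(54), P1:I, P2:I, P3:O(54) | bus: BusRd
[16] P2: store L5 := 50 | P0:I, P1:I, P2:M(50), P3:I | bus: BusRdX,Flush
[17] P0: store L0 := 48 | P0:M(48), P1:I, P2:I, P3:I | bus: BusRdX
[18] P2: store L3 := 12 | P0:I, P1:I, P2:M(12), P3:I | bus: BusRdX,Flush
[19] P0: store L5 := 63 | P0:M(63), P1:I, P2:I, P3:I | bus: BusRdX,Flush
[20] P0: load  L5 | P0:M(63), P1:I, P2:I, P3:I | bus: none
[21] P1: store L5 := 87 | P0:I, P1:M(87), P2:I, P3:I | bus: BusRdX,Flush
[22] P2: load  L5 | P0:I, P1:O(87), P2:S(87), P3:I | bus: BusRd

state = I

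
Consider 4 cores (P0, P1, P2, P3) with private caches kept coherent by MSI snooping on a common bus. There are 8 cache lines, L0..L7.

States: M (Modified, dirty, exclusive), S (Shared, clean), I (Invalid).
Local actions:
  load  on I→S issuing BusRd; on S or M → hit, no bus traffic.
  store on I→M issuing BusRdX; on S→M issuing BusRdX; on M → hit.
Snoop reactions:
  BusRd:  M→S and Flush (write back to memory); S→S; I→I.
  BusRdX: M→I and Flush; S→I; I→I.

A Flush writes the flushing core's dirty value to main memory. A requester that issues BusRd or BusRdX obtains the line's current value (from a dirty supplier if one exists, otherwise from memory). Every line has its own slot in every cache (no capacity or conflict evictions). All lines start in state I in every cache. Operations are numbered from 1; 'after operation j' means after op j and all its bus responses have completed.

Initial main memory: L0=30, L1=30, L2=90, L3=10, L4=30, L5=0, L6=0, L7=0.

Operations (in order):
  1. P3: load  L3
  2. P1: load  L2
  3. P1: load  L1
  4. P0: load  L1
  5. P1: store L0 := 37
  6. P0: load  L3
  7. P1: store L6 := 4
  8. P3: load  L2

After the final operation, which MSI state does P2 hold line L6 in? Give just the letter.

1. P3: load  L3  bus=[BusRd]  L3: P0=I P1=I P2=I P3=S  mem[L3]=10
2. P1: load  L2  bus=[BusRd]  L2: P0=I P1=S P2=I P3=I  mem[L2]=90
3. P1: load  L1  bus=[BusRd]  L1: P0=I P1=S P2=I P3=I  mem[L1]=30
4. P0: load  L1  bus=[BusRd]  L1: P0=S P1=S P2=I P3=I  mem[L1]=30
5. P1: store L0 := 37  bus=[BusRdX]  L0: P0=I P1=M P2=I P3=I  mem[L0]=30
6. P0: load  L3  bus=[BusRd]  L3: P0=S P1=I P2=I P3=S  mem[L3]=10
7. P1: store L6 := 4  bus=[BusRdX]  L6: P0=I P1=M P2=I P3=I  mem[L6]=0
8. P3: load  L2  bus=[BusRd]  L2: P0=I P1=S P2=I P3=S  mem[L2]=90

state = I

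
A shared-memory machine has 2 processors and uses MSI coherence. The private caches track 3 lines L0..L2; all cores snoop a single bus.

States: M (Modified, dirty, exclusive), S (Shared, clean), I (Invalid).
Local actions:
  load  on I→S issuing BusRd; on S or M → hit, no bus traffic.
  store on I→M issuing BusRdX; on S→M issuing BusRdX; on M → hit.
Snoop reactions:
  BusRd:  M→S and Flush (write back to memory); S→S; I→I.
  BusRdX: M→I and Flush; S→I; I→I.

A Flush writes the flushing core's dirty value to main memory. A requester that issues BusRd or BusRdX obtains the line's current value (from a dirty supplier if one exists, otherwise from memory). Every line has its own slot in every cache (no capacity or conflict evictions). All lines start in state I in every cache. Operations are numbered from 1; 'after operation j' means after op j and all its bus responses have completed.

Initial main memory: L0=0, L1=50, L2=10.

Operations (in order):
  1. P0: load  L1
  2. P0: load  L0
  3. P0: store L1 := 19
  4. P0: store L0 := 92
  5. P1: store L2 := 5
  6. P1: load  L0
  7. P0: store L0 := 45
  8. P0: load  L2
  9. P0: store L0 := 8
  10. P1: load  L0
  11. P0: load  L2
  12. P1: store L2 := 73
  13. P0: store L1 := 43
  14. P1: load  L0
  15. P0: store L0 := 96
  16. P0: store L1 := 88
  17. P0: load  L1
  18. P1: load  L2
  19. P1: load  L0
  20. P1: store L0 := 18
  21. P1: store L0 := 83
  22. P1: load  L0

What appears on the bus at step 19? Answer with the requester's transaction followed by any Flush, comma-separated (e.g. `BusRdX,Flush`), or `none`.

bus = BusRd,Flush

[1] P0: load  L1 | P0:S(50), P1:I | bus: BusRd
[2] P0: load  L0 | P0:S(0), P1:I | bus: BusRd
[3] P0: store L1 := 19 | P0:M(19), P1:I | bus: BusRdX
[4] P0: store L0 := 92 | P0:M(92), P1:I | bus: BusRdX
[5] P1: store L2 := 5 | P0:I, P1:M(5) | bus: BusRdX
[6] P1: load  L0 | P0:S(92), P1:S(92) | bus: BusRd,Flush
[7] P0: store L0 := 45 | P0:M(45), P1:I | bus: BusRdX
[8] P0: load  L2 | P0:S(5), P1:S(5) | bus: BusRd,Flush
[9] P0: store L0 := 8 | P0:M(8), P1:I | bus: none
[10] P1: load  L0 | P0:S(8), P1:S(8) | bus: BusRd,Flush
[11] P0: load  L2 | P0:S(5), P1:S(5) | bus: none
[12] P1: store L2 := 73 | P0:I, P1:M(73) | bus: BusRdX
[13] P0: store L1 := 43 | P0:M(43), P1:I | bus: none
[14] P1: load  L0 | P0:S(8), P1:S(8) | bus: none
[15] P0: store L0 := 96 | P0:M(96), P1:I | bus: BusRdX
[16] P0: store L1 := 88 | P0:M(88), P1:I | bus: none
[17] P0: load  L1 | P0:M(88), P1:I | bus: none
[18] P1: load  L2 | P0:I, P1:M(73) | bus: none
[19] P1: load  L0 | P0:S(96), P1:S(96) | bus: BusRd,Flush
[20] P1: store L0 := 18 | P0:I, P1:M(18) | bus: BusRdX
[21] P1: store L0 := 83 | P0:I, P1:M(83) | bus: none
[22] P1: load  L0 | P0:I, P1:M(83) | bus: none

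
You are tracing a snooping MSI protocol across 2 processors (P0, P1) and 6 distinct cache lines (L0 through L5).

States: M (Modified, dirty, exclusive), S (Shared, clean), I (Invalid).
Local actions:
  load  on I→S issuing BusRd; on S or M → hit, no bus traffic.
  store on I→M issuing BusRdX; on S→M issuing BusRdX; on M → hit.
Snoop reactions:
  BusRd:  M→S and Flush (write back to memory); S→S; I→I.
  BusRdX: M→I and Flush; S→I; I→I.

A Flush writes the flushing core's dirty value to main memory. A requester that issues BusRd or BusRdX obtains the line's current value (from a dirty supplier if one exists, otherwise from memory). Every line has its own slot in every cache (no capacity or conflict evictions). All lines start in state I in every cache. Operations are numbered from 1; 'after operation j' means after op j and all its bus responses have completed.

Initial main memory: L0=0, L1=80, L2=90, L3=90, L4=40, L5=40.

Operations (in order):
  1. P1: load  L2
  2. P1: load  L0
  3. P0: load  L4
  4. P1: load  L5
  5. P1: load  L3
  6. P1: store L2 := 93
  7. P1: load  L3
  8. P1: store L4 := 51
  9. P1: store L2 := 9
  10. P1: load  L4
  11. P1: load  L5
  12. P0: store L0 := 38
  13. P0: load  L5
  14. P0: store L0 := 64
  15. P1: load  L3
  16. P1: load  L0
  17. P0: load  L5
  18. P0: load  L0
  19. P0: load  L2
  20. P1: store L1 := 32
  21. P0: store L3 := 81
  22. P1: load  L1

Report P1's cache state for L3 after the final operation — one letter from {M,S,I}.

state = I

1. P1: load  L2  bus=[BusRd]  L2: P0=I P1=S  mem[L2]=90
2. P1: load  L0  bus=[BusRd]  L0: P0=I P1=S  mem[L0]=0
3. P0: load  L4  bus=[BusRd]  L4: P0=S P1=I  mem[L4]=40
4. P1: load  L5  bus=[BusRd]  L5: P0=I P1=S  mem[L5]=40
5. P1: load  L3  bus=[BusRd]  L3: P0=I P1=S  mem[L3]=90
6. P1: store L2 := 93  bus=[BusRdX]  L2: P0=I P1=M  mem[L2]=90
7. P1: load  L3  bus=[-]  L3: P0=I P1=S  mem[L3]=90
8. P1: store L4 := 51  bus=[BusRdX]  L4: P0=I P1=M  mem[L4]=40
9. P1: store L2 := 9  bus=[-]  L2: P0=I P1=M  mem[L2]=90
10. P1: load  L4  bus=[-]  L4: P0=I P1=M  mem[L4]=40
11. P1: load  L5  bus=[-]  L5: P0=I P1=S  mem[L5]=40
12. P0: store L0 := 38  bus=[BusRdX]  L0: P0=M P1=I  mem[L0]=0
13. P0: load  L5  bus=[BusRd]  L5: P0=S P1=S  mem[L5]=40
14. P0: store L0 := 64  bus=[-]  L0: P0=M P1=I  mem[L0]=0
15. P1: load  L3  bus=[-]  L3: P0=I P1=S  mem[L3]=90
16. P1: load  L0  bus=[BusRd,Flush]  L0: P0=S P1=S  mem[L0]=64
17. P0: load  L5  bus=[-]  L5: P0=S P1=S  mem[L5]=40
18. P0: load  L0  bus=[-]  L0: P0=S P1=S  mem[L0]=64
19. P0: load  L2  bus=[BusRd,Flush]  L2: P0=S P1=S  mem[L2]=9
20. P1: store L1 := 32  bus=[BusRdX]  L1: P0=I P1=M  mem[L1]=80
21. P0: store L3 := 81  bus=[BusRdX]  L3: P0=M P1=I  mem[L3]=90
22. P1: load  L1  bus=[-]  L1: P0=I P1=M  mem[L1]=80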